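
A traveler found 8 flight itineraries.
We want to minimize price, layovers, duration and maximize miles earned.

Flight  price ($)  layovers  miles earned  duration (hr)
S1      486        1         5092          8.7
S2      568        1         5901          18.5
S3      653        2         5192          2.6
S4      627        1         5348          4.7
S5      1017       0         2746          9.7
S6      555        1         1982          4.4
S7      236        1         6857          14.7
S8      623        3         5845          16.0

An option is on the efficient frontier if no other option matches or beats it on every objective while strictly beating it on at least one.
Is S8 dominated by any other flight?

Yes

S7 vs S8: price 236≤623, layovers 1≤3, miles earned 6857≥5845, duration 14.7≤16.0 — S7 is at least as good on every objective and strictly better on at least one, so S7 dominates S8.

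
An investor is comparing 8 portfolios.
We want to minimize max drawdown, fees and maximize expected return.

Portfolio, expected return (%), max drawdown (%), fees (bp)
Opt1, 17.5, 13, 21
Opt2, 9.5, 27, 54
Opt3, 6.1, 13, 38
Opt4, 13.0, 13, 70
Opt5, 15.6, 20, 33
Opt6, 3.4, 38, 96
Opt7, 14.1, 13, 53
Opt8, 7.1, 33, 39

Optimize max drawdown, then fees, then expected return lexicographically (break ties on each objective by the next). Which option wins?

First minimize max drawdown: best is 13, kept {Opt1, Opt3, Opt4, Opt7}.
Then minimize fees: best is 21, kept {Opt1}.

Opt1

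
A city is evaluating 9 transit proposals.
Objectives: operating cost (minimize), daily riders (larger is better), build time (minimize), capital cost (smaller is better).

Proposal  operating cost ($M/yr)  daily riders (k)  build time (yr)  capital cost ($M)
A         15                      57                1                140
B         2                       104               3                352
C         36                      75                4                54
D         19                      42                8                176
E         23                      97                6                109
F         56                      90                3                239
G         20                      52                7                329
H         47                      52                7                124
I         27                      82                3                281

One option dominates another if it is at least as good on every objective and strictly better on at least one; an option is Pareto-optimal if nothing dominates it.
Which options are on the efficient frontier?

A, B, C, E, F, I

A: not dominated (best build time).
B: not dominated (best operating cost).
C: not dominated (best capital cost).
D: dominated by A (operating cost 15≤19, daily riders 57≥42, build time 1≤8, capital cost 140≤176).
E: not dominated.
F: not dominated.
G: dominated by A (operating cost 15≤20, daily riders 57≥52, build time 1≤7, capital cost 140≤329).
H: dominated by C (operating cost 36≤47, daily riders 75≥52, build time 4≤7, capital cost 54≤124).
I: not dominated.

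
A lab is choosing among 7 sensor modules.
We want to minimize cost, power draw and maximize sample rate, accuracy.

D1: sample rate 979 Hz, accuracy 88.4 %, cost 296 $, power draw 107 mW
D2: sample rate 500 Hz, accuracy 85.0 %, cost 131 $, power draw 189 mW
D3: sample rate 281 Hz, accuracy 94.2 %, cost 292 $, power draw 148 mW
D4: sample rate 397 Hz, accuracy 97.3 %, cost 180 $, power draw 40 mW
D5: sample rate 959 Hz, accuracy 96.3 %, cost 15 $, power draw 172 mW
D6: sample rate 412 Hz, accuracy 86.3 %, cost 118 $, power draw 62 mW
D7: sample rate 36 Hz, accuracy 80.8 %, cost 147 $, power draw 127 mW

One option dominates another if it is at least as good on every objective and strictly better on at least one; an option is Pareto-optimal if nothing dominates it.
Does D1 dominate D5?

No

D1 vs D5: D1 is worse on accuracy (88.4 vs 96.3), so it does not dominate D5.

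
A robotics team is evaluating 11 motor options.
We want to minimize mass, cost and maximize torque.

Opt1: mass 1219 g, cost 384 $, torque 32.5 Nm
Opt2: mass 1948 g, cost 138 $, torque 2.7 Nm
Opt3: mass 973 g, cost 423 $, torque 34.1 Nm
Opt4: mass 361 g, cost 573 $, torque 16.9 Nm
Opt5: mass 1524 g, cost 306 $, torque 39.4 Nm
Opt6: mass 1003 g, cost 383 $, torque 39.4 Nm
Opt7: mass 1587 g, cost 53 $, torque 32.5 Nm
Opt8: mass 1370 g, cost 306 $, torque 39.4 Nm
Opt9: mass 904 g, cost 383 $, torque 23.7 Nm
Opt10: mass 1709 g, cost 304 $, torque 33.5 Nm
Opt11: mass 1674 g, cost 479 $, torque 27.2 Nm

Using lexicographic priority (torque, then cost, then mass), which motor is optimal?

First maximize torque: best is 39.4, kept {Opt5, Opt6, Opt8}.
Then minimize cost: best is 306, kept {Opt5, Opt8}.
Then minimize mass: best is 1370, kept {Opt8}.

Opt8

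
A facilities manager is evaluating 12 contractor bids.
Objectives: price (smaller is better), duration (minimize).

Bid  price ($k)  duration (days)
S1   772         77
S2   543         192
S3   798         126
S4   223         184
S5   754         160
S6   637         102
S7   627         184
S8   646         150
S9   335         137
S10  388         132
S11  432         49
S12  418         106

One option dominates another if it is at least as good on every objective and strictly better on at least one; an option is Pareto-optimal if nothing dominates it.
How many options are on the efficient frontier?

5

S1: dominated by S11 (price 432≤772, duration 49≤77).
S2: dominated by S4 (price 223≤543, duration 184≤192).
S3: dominated by S1 (price 772≤798, duration 77≤126).
S4: not dominated (best price).
S5: dominated by S6 (price 637≤754, duration 102≤160).
S6: dominated by S11 (price 432≤637, duration 49≤102).
S7: dominated by S4 (price 223≤627, duration 184≤184).
S8: dominated by S6 (price 637≤646, duration 102≤150).
S9: not dominated.
S10: not dominated.
S11: not dominated (best duration).
S12: not dominated.
Pareto-optimal: S4, S9, S10, S11, S12 → 5.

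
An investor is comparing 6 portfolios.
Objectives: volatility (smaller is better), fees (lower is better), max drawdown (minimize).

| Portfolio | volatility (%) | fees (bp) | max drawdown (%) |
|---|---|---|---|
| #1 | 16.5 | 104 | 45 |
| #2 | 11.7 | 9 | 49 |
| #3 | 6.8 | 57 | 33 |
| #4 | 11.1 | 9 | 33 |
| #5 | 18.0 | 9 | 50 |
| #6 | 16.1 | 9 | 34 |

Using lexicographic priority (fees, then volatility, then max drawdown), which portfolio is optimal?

#4

First minimize fees: best is 9, kept {#2, #4, #5, #6}.
Then minimize volatility: best is 11.1, kept {#4}.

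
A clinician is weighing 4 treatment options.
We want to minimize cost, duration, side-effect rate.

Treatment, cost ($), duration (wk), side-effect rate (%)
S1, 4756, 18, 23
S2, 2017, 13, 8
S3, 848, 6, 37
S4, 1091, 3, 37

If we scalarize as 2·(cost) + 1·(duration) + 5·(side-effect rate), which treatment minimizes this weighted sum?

S1: 2·4756 + 1·18 + 5·23 = 9645
S2: 2·2017 + 1·13 + 5·8 = 4087
S3: 2·848 + 1·6 + 5·37 = 1887
S4: 2·1091 + 1·3 + 5·37 = 2370
Lowest: S3 at 1887.

S3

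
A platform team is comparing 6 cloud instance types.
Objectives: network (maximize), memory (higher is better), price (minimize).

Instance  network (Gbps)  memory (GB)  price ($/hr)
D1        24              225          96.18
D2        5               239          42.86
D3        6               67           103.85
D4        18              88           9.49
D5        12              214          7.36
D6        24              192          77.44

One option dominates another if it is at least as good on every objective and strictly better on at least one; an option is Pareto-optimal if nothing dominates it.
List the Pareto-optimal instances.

D1: not dominated.
D2: not dominated (best memory).
D3: dominated by D1 (network 24≥6, memory 225≥67, price 96.18≤103.85).
D4: not dominated.
D5: not dominated (best price).
D6: not dominated.

D1, D2, D4, D5, D6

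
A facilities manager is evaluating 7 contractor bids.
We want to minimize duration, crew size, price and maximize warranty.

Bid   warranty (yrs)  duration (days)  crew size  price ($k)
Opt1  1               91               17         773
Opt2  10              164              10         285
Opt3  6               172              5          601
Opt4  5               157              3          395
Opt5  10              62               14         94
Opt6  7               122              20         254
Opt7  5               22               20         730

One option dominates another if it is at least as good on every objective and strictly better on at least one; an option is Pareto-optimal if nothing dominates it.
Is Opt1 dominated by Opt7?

No

Opt7 vs Opt1: Opt7 is worse on crew size (20 vs 17), so it does not dominate Opt1.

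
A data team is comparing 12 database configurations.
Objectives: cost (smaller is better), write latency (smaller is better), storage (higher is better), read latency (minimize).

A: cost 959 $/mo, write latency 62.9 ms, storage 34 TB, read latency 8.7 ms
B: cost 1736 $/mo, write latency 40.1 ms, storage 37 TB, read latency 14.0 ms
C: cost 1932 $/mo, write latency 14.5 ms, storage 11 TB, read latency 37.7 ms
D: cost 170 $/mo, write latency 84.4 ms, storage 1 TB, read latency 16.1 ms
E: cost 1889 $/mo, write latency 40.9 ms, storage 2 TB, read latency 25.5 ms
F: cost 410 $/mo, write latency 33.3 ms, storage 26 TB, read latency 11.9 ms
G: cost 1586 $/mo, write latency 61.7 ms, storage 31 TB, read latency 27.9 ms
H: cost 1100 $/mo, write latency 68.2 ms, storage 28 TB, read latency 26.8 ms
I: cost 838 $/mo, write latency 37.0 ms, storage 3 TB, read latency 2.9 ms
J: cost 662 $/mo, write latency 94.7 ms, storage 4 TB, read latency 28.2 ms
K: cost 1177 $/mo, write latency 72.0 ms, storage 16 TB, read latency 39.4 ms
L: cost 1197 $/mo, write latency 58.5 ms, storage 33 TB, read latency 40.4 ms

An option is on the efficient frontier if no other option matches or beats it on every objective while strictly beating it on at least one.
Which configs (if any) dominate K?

A: cost 959≤1177, write latency 62.9≤72.0, storage 34≥16, read latency 8.7≤39.4 — dominates K.
F: cost 410≤1177, write latency 33.3≤72.0, storage 26≥16, read latency 11.9≤39.4 — dominates K.
H: cost 1100≤1177, write latency 68.2≤72.0, storage 28≥16, read latency 26.8≤39.4 — dominates K.
Others (B, C, D, E, G, I, J, L) are each worse than K on at least one objective.

A, F, H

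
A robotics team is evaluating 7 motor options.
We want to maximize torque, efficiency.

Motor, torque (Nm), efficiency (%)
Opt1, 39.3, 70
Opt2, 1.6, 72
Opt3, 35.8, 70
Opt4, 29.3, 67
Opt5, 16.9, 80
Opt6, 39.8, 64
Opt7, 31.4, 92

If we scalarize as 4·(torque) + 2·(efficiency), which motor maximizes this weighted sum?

Opt7

Opt1: 4·39.3 + 2·70 = 297.2
Opt2: 4·1.6 + 2·72 = 150.4
Opt3: 4·35.8 + 2·70 = 283.2
Opt4: 4·29.3 + 2·67 = 251.2
Opt5: 4·16.9 + 2·80 = 227.6
Opt6: 4·39.8 + 2·64 = 287.2
Opt7: 4·31.4 + 2·92 = 309.6
Highest: Opt7 at 309.6.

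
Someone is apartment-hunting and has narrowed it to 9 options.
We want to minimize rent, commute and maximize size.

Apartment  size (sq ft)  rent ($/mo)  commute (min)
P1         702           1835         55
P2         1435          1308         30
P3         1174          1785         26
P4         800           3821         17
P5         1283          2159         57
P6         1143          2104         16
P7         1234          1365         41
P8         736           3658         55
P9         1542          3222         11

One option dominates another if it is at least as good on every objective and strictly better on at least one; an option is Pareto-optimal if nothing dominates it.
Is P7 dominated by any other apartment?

Yes

P2 vs P7: size 1435≥1234, rent 1308≤1365, commute 30≤41 — P2 is at least as good on every objective and strictly better on at least one, so P2 dominates P7.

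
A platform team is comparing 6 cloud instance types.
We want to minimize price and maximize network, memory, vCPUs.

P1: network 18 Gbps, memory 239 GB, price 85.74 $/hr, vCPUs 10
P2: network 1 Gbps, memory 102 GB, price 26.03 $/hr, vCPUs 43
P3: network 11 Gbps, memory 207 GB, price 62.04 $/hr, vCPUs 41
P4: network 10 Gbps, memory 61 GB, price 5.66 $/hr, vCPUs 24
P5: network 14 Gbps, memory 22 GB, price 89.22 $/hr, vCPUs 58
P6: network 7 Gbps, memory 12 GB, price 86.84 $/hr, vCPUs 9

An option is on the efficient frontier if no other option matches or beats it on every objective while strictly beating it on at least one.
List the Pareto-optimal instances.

P1: not dominated (best network).
P2: not dominated.
P3: not dominated.
P4: not dominated (best price).
P5: not dominated (best vCPUs).
P6: dominated by P1 (network 18≥7, memory 239≥12, price 85.74≤86.84, vCPUs 10≥9).

P1, P2, P3, P4, P5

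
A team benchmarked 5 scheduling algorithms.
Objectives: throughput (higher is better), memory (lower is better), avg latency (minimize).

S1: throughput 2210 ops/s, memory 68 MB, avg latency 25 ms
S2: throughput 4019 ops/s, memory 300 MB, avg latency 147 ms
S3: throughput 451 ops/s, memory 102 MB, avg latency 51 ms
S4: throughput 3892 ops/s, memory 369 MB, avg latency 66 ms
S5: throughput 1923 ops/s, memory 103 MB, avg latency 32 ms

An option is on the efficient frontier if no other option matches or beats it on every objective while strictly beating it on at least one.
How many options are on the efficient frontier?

3

S1: not dominated (best memory).
S2: not dominated (best throughput).
S3: dominated by S1 (throughput 2210≥451, memory 68≤102, avg latency 25≤51).
S4: not dominated.
S5: dominated by S1 (throughput 2210≥1923, memory 68≤103, avg latency 25≤32).
Pareto-optimal: S1, S2, S4 → 3.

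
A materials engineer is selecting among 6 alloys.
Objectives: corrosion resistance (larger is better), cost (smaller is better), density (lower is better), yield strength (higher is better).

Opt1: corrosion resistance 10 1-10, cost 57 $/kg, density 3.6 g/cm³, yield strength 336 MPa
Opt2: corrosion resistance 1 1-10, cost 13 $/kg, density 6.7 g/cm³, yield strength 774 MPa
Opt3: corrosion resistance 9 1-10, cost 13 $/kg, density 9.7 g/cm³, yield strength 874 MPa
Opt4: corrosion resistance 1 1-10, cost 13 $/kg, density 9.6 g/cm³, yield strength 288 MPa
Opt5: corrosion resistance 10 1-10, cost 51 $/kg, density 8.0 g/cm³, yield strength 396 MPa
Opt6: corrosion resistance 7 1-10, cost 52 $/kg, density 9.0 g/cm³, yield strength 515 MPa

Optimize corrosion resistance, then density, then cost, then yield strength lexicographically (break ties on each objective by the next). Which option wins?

First maximize corrosion resistance: best is 10, kept {Opt1, Opt5}.
Then minimize density: best is 3.6, kept {Opt1}.

Opt1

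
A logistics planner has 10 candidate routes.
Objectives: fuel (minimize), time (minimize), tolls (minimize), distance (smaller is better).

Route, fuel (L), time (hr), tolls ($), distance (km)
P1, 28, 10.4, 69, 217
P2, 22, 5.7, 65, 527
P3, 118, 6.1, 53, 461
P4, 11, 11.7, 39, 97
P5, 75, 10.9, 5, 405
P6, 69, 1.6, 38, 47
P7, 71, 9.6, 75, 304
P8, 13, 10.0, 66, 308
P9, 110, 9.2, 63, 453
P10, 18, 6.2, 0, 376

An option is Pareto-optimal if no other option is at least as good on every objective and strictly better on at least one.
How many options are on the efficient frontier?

6

P1: not dominated.
P2: not dominated.
P3: dominated by P6 (fuel 69≤118, time 1.6≤6.1, tolls 38≤53, distance 47≤461).
P4: not dominated (best fuel).
P5: dominated by P10 (fuel 18≤75, time 6.2≤10.9, tolls 0≤5, distance 376≤405).
P6: not dominated (best time).
P7: dominated by P6 (fuel 69≤71, time 1.6≤9.6, tolls 38≤75, distance 47≤304).
P8: not dominated.
P9: dominated by P6 (fuel 69≤110, time 1.6≤9.2, tolls 38≤63, distance 47≤453).
P10: not dominated (best tolls).
Pareto-optimal: P1, P2, P4, P6, P8, P10 → 6.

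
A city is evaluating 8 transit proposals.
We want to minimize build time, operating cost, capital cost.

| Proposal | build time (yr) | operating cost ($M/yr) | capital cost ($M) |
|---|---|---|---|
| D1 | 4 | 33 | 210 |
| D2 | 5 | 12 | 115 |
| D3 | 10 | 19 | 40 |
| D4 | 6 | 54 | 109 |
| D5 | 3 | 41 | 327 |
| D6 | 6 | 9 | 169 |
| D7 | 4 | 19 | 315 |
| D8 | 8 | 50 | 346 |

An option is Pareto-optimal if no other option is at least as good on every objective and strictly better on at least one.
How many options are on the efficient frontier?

7

D1: not dominated.
D2: not dominated.
D3: not dominated (best capital cost).
D4: not dominated.
D5: not dominated (best build time).
D6: not dominated (best operating cost).
D7: not dominated.
D8: dominated by D1 (build time 4≤8, operating cost 33≤50, capital cost 210≤346).
Pareto-optimal: D1, D2, D3, D4, D5, D6, D7 → 7.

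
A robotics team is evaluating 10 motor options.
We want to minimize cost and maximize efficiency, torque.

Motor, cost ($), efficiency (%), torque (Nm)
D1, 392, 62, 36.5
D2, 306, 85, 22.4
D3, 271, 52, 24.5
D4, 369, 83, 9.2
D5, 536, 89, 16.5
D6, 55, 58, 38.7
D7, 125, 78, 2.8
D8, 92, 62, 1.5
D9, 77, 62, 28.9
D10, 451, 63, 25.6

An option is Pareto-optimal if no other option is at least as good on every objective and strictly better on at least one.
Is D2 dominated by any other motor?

No

D1: worse on cost (392 vs 306).
D3: worse on efficiency (52 vs 85).
D4: worse on cost (369 vs 306).
D5: worse on cost (536 vs 306).
D6: worse on efficiency (58 vs 85).
D7: worse on efficiency (78 vs 85).
D8: worse on efficiency (62 vs 85).
D9: worse on efficiency (62 vs 85).
D10: worse on cost (451 vs 306).
No option is at least as good as D2 on every objective and strictly better on one.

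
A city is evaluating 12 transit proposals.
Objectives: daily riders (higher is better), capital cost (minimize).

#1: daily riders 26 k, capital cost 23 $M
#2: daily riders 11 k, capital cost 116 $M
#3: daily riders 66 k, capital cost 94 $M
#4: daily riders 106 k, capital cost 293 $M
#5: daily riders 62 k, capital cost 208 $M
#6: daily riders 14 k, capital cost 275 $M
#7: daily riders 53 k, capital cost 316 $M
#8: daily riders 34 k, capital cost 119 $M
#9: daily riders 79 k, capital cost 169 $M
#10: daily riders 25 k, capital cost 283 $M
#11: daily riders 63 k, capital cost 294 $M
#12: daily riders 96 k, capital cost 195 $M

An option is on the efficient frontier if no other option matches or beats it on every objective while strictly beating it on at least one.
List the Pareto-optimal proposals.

#1, #3, #4, #9, #12

#1: not dominated (best capital cost).
#2: dominated by #1 (daily riders 26≥11, capital cost 23≤116).
#3: not dominated.
#4: not dominated (best daily riders).
#5: dominated by #3 (daily riders 66≥62, capital cost 94≤208).
#6: dominated by #1 (daily riders 26≥14, capital cost 23≤275).
#7: dominated by #3 (daily riders 66≥53, capital cost 94≤316).
#8: dominated by #3 (daily riders 66≥34, capital cost 94≤119).
#9: not dominated.
#10: dominated by #1 (daily riders 26≥25, capital cost 23≤283).
#11: dominated by #3 (daily riders 66≥63, capital cost 94≤294).
#12: not dominated.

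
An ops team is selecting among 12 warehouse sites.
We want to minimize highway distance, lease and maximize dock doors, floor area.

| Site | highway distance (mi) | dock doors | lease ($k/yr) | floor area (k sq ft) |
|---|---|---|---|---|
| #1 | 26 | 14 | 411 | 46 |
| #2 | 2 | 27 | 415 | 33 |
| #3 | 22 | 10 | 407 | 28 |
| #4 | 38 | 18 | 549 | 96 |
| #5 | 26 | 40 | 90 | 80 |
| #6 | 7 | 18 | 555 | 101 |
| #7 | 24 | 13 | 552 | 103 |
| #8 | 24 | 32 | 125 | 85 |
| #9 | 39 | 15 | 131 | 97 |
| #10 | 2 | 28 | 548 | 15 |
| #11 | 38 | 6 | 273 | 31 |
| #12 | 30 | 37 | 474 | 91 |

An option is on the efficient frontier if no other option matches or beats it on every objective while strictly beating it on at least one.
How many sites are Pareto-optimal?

#1: dominated by #5 (highway distance 26≤26, dock doors 40≥14, lease 90≤411, floor area 80≥46).
#2: not dominated.
#3: not dominated.
#4: not dominated.
#5: not dominated (best dock doors).
#6: not dominated.
#7: not dominated (best floor area).
#8: not dominated.
#9: not dominated.
#10: not dominated.
#11: dominated by #5 (highway distance 26≤38, dock doors 40≥6, lease 90≤273, floor area 80≥31).
#12: not dominated.
Pareto-optimal: #2, #3, #4, #5, #6, #7, #8, #9, #10, #12 → 10.

10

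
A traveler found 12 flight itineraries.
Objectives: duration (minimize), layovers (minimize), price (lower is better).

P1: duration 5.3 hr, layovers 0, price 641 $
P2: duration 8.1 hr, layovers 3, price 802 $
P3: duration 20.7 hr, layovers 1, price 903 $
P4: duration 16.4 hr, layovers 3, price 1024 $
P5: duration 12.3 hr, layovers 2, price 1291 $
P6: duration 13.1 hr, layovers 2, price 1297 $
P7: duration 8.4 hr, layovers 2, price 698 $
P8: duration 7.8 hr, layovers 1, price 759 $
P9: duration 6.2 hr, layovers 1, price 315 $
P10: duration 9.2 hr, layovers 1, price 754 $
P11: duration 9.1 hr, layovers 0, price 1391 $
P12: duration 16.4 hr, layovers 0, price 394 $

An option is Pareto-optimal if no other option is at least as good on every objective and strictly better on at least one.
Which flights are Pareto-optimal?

P1, P9, P12

P1: not dominated (best duration).
P2: dominated by P1 (duration 5.3≤8.1, layovers 0≤3, price 641≤802).
P3: dominated by P1 (duration 5.3≤20.7, layovers 0≤1, price 641≤903).
P4: dominated by P1 (duration 5.3≤16.4, layovers 0≤3, price 641≤1024).
P5: dominated by P1 (duration 5.3≤12.3, layovers 0≤2, price 641≤1291).
P6: dominated by P1 (duration 5.3≤13.1, layovers 0≤2, price 641≤1297).
P7: dominated by P1 (duration 5.3≤8.4, layovers 0≤2, price 641≤698).
P8: dominated by P1 (duration 5.3≤7.8, layovers 0≤1, price 641≤759).
P9: not dominated (best price).
P10: dominated by P1 (duration 5.3≤9.2, layovers 0≤1, price 641≤754).
P11: dominated by P1 (duration 5.3≤9.1, layovers 0≤0, price 641≤1391).
P12: not dominated.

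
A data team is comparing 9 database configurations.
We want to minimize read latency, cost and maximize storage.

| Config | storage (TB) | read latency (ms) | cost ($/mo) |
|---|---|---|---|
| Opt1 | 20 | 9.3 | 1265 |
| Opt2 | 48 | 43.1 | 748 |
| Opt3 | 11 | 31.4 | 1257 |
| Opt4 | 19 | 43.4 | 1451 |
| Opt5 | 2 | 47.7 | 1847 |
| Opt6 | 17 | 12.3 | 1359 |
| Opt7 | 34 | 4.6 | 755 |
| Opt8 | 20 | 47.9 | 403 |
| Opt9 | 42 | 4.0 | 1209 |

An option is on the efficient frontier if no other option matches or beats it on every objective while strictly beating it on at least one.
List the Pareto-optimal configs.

Opt2, Opt7, Opt8, Opt9

Opt1: dominated by Opt7 (storage 34≥20, read latency 4.6≤9.3, cost 755≤1265).
Opt2: not dominated (best storage).
Opt3: dominated by Opt7 (storage 34≥11, read latency 4.6≤31.4, cost 755≤1257).
Opt4: dominated by Opt1 (storage 20≥19, read latency 9.3≤43.4, cost 1265≤1451).
Opt5: dominated by Opt1 (storage 20≥2, read latency 9.3≤47.7, cost 1265≤1847).
Opt6: dominated by Opt1 (storage 20≥17, read latency 9.3≤12.3, cost 1265≤1359).
Opt7: not dominated.
Opt8: not dominated (best cost).
Opt9: not dominated (best read latency).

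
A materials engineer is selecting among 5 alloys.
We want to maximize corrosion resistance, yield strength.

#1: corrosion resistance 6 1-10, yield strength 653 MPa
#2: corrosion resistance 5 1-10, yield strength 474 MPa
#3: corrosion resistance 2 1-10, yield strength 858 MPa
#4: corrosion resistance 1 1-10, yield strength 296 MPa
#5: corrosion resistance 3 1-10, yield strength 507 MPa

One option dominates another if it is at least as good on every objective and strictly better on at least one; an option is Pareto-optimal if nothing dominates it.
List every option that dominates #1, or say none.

#2: worse on corrosion resistance (5 vs 6).
#3: worse on corrosion resistance (2 vs 6).
#4: worse on corrosion resistance (1 vs 6).
#5: worse on corrosion resistance (3 vs 6).
No option dominates #1.

none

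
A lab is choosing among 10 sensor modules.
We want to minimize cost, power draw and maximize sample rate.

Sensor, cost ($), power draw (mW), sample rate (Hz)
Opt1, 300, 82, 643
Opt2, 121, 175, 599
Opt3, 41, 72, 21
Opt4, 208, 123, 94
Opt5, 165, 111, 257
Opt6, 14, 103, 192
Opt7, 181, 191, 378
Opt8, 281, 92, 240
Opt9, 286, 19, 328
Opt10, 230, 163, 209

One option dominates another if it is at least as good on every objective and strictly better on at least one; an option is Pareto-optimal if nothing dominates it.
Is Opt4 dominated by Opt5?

Yes

Opt5 vs Opt4: cost 165≤208, power draw 111≤123, sample rate 257≥94 — Opt5 is at least as good on every objective with at least one strict improvement.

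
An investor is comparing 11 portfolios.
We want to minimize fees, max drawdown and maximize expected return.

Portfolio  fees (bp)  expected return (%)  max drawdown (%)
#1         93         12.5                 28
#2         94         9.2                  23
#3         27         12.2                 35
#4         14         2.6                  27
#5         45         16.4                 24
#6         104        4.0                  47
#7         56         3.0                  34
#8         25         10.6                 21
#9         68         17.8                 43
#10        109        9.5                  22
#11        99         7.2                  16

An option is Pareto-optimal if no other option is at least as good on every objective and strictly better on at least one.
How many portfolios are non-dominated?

6

#1: dominated by #5 (fees 45≤93, expected return 16.4≥12.5, max drawdown 24≤28).
#2: dominated by #8 (fees 25≤94, expected return 10.6≥9.2, max drawdown 21≤23).
#3: not dominated.
#4: not dominated (best fees).
#5: not dominated.
#6: dominated by #1 (fees 93≤104, expected return 12.5≥4.0, max drawdown 28≤47).
#7: dominated by #5 (fees 45≤56, expected return 16.4≥3.0, max drawdown 24≤34).
#8: not dominated.
#9: not dominated (best expected return).
#10: dominated by #8 (fees 25≤109, expected return 10.6≥9.5, max drawdown 21≤22).
#11: not dominated (best max drawdown).
Pareto-optimal: #3, #4, #5, #8, #9, #11 → 6.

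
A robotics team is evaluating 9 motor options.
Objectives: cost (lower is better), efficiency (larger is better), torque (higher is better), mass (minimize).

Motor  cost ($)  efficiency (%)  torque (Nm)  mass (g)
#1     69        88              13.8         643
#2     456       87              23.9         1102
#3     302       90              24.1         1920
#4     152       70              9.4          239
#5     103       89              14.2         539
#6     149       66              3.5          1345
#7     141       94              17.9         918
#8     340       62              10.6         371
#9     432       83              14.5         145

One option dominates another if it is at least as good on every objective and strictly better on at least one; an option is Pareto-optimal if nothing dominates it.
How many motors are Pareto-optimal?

#1: not dominated (best cost).
#2: not dominated.
#3: not dominated (best torque).
#4: not dominated.
#5: not dominated.
#6: dominated by #1 (cost 69≤149, efficiency 88≥66, torque 13.8≥3.5, mass 643≤1345).
#7: not dominated (best efficiency).
#8: not dominated.
#9: not dominated (best mass).
Pareto-optimal: #1, #2, #3, #4, #5, #7, #8, #9 → 8.

8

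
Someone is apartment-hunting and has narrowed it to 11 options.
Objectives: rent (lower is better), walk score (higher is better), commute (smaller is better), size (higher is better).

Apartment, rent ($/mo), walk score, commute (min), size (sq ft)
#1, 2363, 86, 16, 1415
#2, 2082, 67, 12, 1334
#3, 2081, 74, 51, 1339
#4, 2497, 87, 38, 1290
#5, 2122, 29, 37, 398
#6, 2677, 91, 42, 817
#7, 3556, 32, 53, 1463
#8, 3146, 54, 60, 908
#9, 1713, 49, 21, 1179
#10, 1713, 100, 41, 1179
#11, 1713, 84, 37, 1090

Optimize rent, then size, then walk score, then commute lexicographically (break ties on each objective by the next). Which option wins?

First minimize rent: best is 1713, kept {#9, #10, #11}.
Then maximize size: best is 1179, kept {#9, #10}.
Then maximize walk score: best is 100, kept {#10}.

#10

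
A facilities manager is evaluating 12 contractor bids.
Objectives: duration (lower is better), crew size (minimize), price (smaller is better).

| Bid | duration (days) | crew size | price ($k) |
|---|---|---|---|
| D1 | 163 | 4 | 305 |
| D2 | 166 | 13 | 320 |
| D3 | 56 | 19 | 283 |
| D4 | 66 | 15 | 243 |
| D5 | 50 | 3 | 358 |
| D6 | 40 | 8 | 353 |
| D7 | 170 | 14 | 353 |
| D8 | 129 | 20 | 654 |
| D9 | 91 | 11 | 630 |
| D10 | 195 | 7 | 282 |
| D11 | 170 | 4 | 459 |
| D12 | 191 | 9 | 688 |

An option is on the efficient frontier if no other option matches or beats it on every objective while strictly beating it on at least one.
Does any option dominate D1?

No

D2: worse on duration (166 vs 163).
D3: worse on crew size (19 vs 4).
D4: worse on crew size (15 vs 4).
D5: worse on price (358 vs 305).
D6: worse on crew size (8 vs 4).
D7: worse on duration (170 vs 163).
D8: worse on crew size (20 vs 4).
D9: worse on crew size (11 vs 4).
D10: worse on duration (195 vs 163).
D11: worse on duration (170 vs 163).
D12: worse on duration (191 vs 163).
No option is at least as good as D1 on every objective and strictly better on one.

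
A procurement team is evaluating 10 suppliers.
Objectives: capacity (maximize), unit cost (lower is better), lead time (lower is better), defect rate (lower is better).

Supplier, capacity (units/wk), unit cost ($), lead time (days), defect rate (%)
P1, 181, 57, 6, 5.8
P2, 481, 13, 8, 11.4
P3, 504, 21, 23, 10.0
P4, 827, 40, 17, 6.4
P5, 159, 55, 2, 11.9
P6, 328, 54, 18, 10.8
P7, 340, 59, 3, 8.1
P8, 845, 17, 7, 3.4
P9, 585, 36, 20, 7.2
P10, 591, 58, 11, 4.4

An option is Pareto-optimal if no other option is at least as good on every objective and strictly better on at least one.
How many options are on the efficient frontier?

P1: not dominated.
P2: not dominated (best unit cost).
P3: dominated by P8 (capacity 845≥504, unit cost 17≤21, lead time 7≤23, defect rate 3.4≤10.0).
P4: dominated by P8 (capacity 845≥827, unit cost 17≤40, lead time 7≤17, defect rate 3.4≤6.4).
P5: not dominated (best lead time).
P6: dominated by P4 (capacity 827≥328, unit cost 40≤54, lead time 17≤18, defect rate 6.4≤10.8).
P7: not dominated.
P8: not dominated (best capacity).
P9: dominated by P8 (capacity 845≥585, unit cost 17≤36, lead time 7≤20, defect rate 3.4≤7.2).
P10: dominated by P8 (capacity 845≥591, unit cost 17≤58, lead time 7≤11, defect rate 3.4≤4.4).
Pareto-optimal: P1, P2, P5, P7, P8 → 5.

5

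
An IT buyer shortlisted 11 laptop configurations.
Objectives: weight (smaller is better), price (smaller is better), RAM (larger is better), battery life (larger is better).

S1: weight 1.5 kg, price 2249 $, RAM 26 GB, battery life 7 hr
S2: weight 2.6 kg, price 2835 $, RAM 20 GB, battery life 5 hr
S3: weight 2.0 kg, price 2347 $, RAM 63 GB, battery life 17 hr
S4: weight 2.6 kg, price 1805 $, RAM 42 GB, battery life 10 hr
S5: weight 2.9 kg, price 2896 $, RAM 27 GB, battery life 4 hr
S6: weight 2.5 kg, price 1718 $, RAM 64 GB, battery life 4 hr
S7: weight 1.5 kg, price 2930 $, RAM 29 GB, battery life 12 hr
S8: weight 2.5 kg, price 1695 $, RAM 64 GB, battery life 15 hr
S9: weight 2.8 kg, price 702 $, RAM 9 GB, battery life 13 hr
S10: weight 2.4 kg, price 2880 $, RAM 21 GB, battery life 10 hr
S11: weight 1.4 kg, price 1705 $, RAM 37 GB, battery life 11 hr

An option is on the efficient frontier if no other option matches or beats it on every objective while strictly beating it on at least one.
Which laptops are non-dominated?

S1: dominated by S11 (weight 1.4≤1.5, price 1705≤2249, RAM 37≥26, battery life 11≥7).
S2: dominated by S1 (weight 1.5≤2.6, price 2249≤2835, RAM 26≥20, battery life 7≥5).
S3: not dominated (best battery life).
S4: dominated by S8 (weight 2.5≤2.6, price 1695≤1805, RAM 64≥42, battery life 15≥10).
S5: dominated by S3 (weight 2.0≤2.9, price 2347≤2896, RAM 63≥27, battery life 17≥4).
S6: dominated by S8 (weight 2.5≤2.5, price 1695≤1718, RAM 64≥64, battery life 15≥4).
S7: not dominated.
S8: not dominated.
S9: not dominated (best price).
S10: dominated by S3 (weight 2.0≤2.4, price 2347≤2880, RAM 63≥21, battery life 17≥10).
S11: not dominated (best weight).

S3, S7, S8, S9, S11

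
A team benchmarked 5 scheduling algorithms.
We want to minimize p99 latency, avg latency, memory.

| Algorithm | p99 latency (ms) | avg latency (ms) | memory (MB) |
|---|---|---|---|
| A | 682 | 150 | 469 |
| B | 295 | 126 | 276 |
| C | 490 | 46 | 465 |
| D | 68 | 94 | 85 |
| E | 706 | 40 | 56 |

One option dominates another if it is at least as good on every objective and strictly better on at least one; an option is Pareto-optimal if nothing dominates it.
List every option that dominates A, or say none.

B: p99 latency 295≤682, avg latency 126≤150, memory 276≤469 — dominates A.
C: p99 latency 490≤682, avg latency 46≤150, memory 465≤469 — dominates A.
D: p99 latency 68≤682, avg latency 94≤150, memory 85≤469 — dominates A.
Others (E) are each worse than A on at least one objective.

B, C, D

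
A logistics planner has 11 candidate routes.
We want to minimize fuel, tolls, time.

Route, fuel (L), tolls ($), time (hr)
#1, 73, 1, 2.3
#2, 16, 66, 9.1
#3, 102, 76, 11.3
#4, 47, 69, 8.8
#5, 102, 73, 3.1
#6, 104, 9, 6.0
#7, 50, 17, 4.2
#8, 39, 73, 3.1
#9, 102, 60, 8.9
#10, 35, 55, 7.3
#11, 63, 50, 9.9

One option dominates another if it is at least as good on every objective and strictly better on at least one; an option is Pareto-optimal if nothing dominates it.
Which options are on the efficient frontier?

#1: not dominated (best tolls).
#2: not dominated (best fuel).
#3: dominated by #1 (fuel 73≤102, tolls 1≤76, time 2.3≤11.3).
#4: dominated by #10 (fuel 35≤47, tolls 55≤69, time 7.3≤8.8).
#5: dominated by #1 (fuel 73≤102, tolls 1≤73, time 2.3≤3.1).
#6: dominated by #1 (fuel 73≤104, tolls 1≤9, time 2.3≤6.0).
#7: not dominated.
#8: not dominated.
#9: dominated by #1 (fuel 73≤102, tolls 1≤60, time 2.3≤8.9).
#10: not dominated.
#11: dominated by #7 (fuel 50≤63, tolls 17≤50, time 4.2≤9.9).

#1, #2, #7, #8, #10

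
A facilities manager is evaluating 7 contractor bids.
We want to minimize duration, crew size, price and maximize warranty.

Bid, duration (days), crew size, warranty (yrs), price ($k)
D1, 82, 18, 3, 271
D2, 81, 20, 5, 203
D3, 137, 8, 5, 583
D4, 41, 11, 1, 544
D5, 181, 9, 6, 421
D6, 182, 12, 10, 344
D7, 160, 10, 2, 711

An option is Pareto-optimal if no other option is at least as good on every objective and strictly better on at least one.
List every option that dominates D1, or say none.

D2: worse on crew size (20 vs 18).
D3: worse on duration (137 vs 82).
D4: worse on warranty (1 vs 3).
D5: worse on duration (181 vs 82).
D6: worse on duration (182 vs 82).
D7: worse on duration (160 vs 82).
No option dominates D1.

none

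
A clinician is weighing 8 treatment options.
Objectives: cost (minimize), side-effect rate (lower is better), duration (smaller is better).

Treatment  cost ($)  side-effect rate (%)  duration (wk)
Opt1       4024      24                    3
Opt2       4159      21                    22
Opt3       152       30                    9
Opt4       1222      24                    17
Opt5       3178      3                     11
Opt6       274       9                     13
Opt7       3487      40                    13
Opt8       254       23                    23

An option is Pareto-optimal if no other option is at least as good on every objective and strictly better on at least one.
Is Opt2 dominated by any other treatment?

Yes

Opt5 vs Opt2: cost 3178≤4159, side-effect rate 3≤21, duration 11≤22 — Opt5 is at least as good on every objective and strictly better on at least one, so Opt5 dominates Opt2.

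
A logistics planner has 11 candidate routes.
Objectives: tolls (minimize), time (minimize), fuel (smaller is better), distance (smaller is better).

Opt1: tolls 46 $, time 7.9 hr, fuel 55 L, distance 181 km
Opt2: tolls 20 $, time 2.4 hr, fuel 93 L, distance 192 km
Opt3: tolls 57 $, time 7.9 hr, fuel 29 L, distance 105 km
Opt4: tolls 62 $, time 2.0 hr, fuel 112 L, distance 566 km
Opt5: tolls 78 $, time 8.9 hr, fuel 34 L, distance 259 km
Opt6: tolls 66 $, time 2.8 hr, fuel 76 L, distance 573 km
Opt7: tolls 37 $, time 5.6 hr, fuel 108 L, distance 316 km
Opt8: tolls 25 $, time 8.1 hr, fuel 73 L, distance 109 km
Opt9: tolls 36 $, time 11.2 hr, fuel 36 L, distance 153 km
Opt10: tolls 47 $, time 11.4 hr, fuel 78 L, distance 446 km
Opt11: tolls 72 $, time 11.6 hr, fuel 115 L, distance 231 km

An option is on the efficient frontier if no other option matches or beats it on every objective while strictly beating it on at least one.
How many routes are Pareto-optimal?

7

Opt1: not dominated.
Opt2: not dominated (best tolls).
Opt3: not dominated (best fuel).
Opt4: not dominated (best time).
Opt5: dominated by Opt3 (tolls 57≤78, time 7.9≤8.9, fuel 29≤34, distance 105≤259).
Opt6: not dominated.
Opt7: dominated by Opt2 (tolls 20≤37, time 2.4≤5.6, fuel 93≤108, distance 192≤316).
Opt8: not dominated.
Opt9: not dominated.
Opt10: dominated by Opt1 (tolls 46≤47, time 7.9≤11.4, fuel 55≤78, distance 181≤446).
Opt11: dominated by Opt1 (tolls 46≤72, time 7.9≤11.6, fuel 55≤115, distance 181≤231).
Pareto-optimal: Opt1, Opt2, Opt3, Opt4, Opt6, Opt8, Opt9 → 7.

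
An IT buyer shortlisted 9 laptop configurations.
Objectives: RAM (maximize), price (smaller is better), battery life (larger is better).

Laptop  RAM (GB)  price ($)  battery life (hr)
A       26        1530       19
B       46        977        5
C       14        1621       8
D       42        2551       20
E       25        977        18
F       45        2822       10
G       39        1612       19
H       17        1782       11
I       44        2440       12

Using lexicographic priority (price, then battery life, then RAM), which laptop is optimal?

E

First minimize price: best is 977, kept {B, E}.
Then maximize battery life: best is 18, kept {E}.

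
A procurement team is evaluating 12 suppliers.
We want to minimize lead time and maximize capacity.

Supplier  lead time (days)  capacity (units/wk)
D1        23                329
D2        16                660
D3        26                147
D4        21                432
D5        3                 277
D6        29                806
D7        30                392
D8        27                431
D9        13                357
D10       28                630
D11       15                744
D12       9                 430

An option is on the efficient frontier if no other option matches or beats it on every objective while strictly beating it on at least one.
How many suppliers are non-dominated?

D1: dominated by D2 (lead time 16≤23, capacity 660≥329).
D2: dominated by D11 (lead time 15≤16, capacity 744≥660).
D3: dominated by D1 (lead time 23≤26, capacity 329≥147).
D4: dominated by D2 (lead time 16≤21, capacity 660≥432).
D5: not dominated (best lead time).
D6: not dominated (best capacity).
D7: dominated by D2 (lead time 16≤30, capacity 660≥392).
D8: dominated by D2 (lead time 16≤27, capacity 660≥431).
D9: dominated by D12 (lead time 9≤13, capacity 430≥357).
D10: dominated by D2 (lead time 16≤28, capacity 660≥630).
D11: not dominated.
D12: not dominated.
Pareto-optimal: D5, D6, D11, D12 → 4.

4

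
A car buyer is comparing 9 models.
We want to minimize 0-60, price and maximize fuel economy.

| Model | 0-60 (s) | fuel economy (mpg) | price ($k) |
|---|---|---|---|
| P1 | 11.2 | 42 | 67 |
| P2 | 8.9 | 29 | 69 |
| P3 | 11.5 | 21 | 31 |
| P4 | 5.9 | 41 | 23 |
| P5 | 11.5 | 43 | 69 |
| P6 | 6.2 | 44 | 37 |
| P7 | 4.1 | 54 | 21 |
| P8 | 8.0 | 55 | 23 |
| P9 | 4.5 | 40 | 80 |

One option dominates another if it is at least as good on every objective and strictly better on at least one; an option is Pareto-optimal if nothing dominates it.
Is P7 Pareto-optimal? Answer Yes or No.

P1: worse on 0-60 (11.2 vs 4.1).
P2: worse on 0-60 (8.9 vs 4.1).
P3: worse on 0-60 (11.5 vs 4.1).
P4: worse on 0-60 (5.9 vs 4.1).
P5: worse on 0-60 (11.5 vs 4.1).
P6: worse on 0-60 (6.2 vs 4.1).
P8: worse on 0-60 (8.0 vs 4.1).
P9: worse on 0-60 (4.5 vs 4.1).
No option is at least as good as P7 on every objective and strictly better on one.

Yes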